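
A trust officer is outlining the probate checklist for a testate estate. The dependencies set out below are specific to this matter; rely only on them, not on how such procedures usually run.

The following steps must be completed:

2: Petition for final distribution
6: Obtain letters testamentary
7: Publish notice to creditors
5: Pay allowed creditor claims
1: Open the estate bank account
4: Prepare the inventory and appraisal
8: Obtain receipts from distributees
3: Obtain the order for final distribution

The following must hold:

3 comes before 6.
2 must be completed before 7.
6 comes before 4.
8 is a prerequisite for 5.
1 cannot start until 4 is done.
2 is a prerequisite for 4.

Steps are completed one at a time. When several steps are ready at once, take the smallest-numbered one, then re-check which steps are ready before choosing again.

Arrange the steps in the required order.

2, 3, 6, 4, 1, 7, 8, 5

2, 3 and 8 have no prerequisites; 2 has the earlier label, so 2 is first.
3, 7 and 8 are all available; 3 has the earlier label → 3.
6 now also ready, so the ready set is {6, 7, 8}; 6 has the earlier label → 6.
4, 7 and 8 are all available; 4 has the earlier label → 4.
1 now also ready, so the ready set is {1, 7, 8}; 1 has the earlier label → 1.
7 and 8 are both available; 7 has the earlier label → 7.
Next only 8 has its prerequisites met → 8.
Next only 5 has its prerequisites met → 5.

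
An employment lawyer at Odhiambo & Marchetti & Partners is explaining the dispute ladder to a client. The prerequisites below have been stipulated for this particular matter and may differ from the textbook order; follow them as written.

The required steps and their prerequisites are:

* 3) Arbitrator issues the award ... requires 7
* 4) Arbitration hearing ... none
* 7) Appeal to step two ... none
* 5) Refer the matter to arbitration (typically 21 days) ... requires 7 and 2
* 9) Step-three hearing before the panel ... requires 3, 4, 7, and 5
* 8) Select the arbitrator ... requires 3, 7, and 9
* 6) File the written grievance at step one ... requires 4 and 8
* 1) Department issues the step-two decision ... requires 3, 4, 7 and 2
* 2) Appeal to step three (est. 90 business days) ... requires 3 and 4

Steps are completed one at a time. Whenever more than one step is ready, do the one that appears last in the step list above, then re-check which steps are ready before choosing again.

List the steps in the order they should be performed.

7 4 3 2 1 5 9 8 6

Nothing is required for 7 and 4. 7 is listed later → 7 first.
Ready: 4 and 3. 4 is listed later → 4.
3 needed 7, now all done → 3.
That leaves 2 as the only ready step → 2.
Now 1 and 5 have their prerequisites met. 1 is listed later, so 1 next.
5 needed 2 and 7, now all done → 5.
Next only 9 has its prerequisites met → 9.
8 needed 9, 7 and 3, now all done → 8.
6 needed 8 and 4, now all done → 6.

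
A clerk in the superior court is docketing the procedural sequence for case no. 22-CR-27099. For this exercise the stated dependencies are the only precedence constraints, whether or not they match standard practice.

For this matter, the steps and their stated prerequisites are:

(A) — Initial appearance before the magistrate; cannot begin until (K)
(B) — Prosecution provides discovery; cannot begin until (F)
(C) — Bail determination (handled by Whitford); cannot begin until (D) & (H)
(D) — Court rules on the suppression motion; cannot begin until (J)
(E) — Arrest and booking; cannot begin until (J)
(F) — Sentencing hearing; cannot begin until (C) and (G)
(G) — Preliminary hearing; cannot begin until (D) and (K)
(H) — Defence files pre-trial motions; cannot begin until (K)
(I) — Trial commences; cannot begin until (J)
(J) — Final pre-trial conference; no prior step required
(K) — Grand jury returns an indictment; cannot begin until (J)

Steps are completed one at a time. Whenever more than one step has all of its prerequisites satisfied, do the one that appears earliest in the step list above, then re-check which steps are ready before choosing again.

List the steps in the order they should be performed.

(J) → (D) → (E) → (I) → (K) → (A) → (G) → (H) → (C) → (F) → (B)

(J) is the only step with nothing outstanding, so it goes first.
(D), (E), (I) and (K) are all available; (D) is listed earlier → (D).
(E), (I) and (K) are all available; (E) is listed earlier → (E).
Ready: (I) and (K). (I) is listed earlier → (I).
(K) needed (J), now all done → (K).
Ready: (A), (G) and (H). (A) is listed earlier → (A).
Ready: (G) and (H). (G) is listed earlier → (G).
Next only (H) has its prerequisites met → (H).
(C) needed (D) and (H), now all done → (C).
(F) is the only step now ready → (F).
Next only (B) has its prerequisites met → (B).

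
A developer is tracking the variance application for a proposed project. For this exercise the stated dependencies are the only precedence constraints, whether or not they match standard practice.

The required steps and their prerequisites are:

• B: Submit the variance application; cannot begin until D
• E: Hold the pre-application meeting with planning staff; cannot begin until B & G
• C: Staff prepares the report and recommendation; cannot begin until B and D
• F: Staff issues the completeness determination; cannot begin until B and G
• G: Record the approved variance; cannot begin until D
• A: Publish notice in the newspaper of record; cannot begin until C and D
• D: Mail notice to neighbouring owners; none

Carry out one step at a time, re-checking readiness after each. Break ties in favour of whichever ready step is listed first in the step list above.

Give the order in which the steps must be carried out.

D is the only step with nothing outstanding, so it goes first.
B and G are both available; B is listed earlier → B.
C now also ready, so the ready set is {C, G}; C is listed earlier → C.
Ready: G and A. G is listed earlier → G.
Ready: E, F and A. E is listed earlier → E.
F and A are both available; F is listed earlier → F.
A needed C and D, now all done → A.

D B C G E F A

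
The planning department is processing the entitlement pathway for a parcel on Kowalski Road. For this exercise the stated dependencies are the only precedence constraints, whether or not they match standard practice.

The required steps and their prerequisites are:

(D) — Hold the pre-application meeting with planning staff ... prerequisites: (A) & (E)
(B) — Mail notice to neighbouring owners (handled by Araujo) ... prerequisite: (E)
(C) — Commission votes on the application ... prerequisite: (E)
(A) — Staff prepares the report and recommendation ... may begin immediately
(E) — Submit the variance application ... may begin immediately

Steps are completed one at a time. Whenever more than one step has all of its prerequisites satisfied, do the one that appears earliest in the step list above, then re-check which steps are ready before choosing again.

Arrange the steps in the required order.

(A), (E), (D), (B), (C)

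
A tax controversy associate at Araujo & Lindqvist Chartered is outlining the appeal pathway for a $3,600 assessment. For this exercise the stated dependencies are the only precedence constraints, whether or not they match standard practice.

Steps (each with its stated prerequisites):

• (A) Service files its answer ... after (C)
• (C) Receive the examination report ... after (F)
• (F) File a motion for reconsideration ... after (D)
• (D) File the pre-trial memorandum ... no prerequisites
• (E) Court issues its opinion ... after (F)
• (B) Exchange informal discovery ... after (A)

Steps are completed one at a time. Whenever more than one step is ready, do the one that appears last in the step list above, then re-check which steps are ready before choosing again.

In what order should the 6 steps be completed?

(D) (F) (E) (C) (A) (B)

(D) is the only step with nothing outstanding, so it goes first.
(F) needed (D), now all done → (F).
Now (E) and (C) have their prerequisites met. (E) is listed later, so (E) next.
(C) needed (F), now all done → (C).
(A) needed (C), now all done → (A).
(B) needed (A), now all done → (B).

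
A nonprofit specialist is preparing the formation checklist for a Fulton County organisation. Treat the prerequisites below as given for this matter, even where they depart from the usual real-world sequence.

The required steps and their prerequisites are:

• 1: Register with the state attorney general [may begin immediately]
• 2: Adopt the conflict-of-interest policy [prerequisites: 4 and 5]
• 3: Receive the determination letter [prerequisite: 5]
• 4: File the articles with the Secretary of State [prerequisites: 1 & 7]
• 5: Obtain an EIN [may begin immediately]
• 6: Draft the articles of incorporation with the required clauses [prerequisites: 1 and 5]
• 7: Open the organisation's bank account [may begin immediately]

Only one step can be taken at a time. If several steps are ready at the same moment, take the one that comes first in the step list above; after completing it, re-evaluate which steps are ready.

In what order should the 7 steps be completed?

Nothing is required for 1, 5 and 7. 1 is listed earlier → 1 first.
5 and 7 are both available; 5 is listed earlier → 5.
3, 6 and 7 are all available; 3 is listed earlier → 3.
Ready: 6 and 7. 6 is listed earlier → 6.
That leaves 7 as the only ready step → 7.
That leaves 4 as the only ready step → 4.
2 needed 4 and 5, now all done → 2.

1, 5, 3, 6, 7, 4, 2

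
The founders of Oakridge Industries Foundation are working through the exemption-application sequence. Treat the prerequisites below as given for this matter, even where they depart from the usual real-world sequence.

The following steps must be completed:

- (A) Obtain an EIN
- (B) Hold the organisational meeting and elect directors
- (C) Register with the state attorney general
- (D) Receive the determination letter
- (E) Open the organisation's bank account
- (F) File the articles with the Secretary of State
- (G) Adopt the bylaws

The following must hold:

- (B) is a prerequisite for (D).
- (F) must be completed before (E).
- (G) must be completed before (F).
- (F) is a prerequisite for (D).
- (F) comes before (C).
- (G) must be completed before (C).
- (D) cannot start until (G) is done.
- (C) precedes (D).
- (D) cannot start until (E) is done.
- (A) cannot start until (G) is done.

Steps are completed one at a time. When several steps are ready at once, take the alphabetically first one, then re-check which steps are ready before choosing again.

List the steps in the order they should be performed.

(B) (G) (A) (F) (C) (E) (D)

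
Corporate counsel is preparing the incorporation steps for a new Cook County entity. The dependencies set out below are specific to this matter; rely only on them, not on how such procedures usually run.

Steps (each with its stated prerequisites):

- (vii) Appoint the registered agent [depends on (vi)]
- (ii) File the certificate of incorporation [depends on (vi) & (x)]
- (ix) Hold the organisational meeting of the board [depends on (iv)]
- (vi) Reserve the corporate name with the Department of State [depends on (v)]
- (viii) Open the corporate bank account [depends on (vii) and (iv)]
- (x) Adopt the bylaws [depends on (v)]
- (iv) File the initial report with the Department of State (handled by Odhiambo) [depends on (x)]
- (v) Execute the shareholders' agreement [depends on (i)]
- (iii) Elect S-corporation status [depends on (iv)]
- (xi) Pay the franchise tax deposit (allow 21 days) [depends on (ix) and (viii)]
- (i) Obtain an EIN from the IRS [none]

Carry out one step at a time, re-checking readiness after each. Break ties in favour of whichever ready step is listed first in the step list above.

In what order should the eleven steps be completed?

Only (i) has no prerequisites, so it is first.
Next only (v) has its prerequisites met → (v).
(vi) and (x) are both available; (vi) is listed earlier → (vi).
(vii) now also ready, so the ready set is {(vii), (x)}; (vii) is listed earlier → (vii).
(x) needed (v), now all done → (x).
(ii) and (iv) are both available; (ii) is listed earlier → (ii).
(iv) is the only step now ready → (iv).
Ready: (ix), (viii) and (iii). (ix) is listed earlier → (ix).
Ready: (viii) and (iii). (viii) is listed earlier → (viii).
(iii) and (xi) are both available; (iii) is listed earlier → (iii).
(xi) needed (ix) and (viii), now all done → (xi).

(i), (v), (vi), (vii), (x), (ii), (iv), (ix), (viii), (iii), (xi)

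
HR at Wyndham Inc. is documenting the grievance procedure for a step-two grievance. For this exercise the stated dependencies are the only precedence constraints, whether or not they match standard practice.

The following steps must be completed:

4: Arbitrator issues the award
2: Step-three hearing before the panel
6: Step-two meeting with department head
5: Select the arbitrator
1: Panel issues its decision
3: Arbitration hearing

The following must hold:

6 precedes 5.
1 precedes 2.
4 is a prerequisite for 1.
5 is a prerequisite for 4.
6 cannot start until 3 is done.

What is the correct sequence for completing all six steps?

3 has no prerequisites → 3 first.
Next only 6 has its prerequisites met → 6.
Next only 5 has its prerequisites met → 5.
That leaves 4 as the only ready step → 4.
Next only 1 has its prerequisites met → 1.
2 needed 1, now all done → 2.

3 6 5 4 1 2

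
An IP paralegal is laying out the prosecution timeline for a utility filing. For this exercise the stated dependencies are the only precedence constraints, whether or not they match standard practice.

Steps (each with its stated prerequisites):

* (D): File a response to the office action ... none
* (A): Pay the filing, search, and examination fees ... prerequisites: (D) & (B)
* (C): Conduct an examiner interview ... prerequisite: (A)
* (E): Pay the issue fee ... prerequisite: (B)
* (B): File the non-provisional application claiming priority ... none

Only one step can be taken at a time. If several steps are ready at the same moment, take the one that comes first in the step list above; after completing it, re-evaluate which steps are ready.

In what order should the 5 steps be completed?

(D), (B), (A), (C), (E)

Nothing is required for (D) and (B). (D) is listed earlier → (D) first.
Next only (B) has its prerequisites met → (B).
Ready: (A) and (E). (A) is listed earlier → (A).
(C) now also ready, so the ready set is {(C), (E)}; (C) is listed earlier → (C).
That leaves (E) as the only ready step → (E).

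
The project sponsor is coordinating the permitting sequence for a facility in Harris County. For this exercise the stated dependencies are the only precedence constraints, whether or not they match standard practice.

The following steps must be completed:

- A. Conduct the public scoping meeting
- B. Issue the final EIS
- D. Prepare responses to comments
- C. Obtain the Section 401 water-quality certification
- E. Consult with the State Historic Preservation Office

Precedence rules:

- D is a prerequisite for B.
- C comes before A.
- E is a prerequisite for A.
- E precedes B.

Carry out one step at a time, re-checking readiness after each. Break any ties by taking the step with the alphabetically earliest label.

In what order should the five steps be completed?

C, D and E have no prerequisites; C has the earlier label, so C is first.
Now D and E have their prerequisites met. D has the earlier label, so D next.
That leaves E as the only ready step → E.
A and B are both available; A has the earlier label → A.
B needed D and E, now all done → B.

C → D → E → A → B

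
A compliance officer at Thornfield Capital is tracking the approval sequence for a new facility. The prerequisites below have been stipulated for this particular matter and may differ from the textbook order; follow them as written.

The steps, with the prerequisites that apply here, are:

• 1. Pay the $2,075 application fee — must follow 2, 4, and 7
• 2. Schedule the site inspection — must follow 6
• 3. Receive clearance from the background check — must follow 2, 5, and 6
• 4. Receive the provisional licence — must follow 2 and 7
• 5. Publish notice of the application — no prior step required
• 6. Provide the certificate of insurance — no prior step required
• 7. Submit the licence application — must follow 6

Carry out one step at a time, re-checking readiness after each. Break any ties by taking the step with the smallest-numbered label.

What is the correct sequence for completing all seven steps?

5 → 6 → 2 → 3 → 7 → 4 → 1

5 and 6 have no prerequisites; 5 has the earlier label, so 5 is first.
That leaves 6 as the only ready step → 6.
Ready: 2 and 7. 2 has the earlier label → 2.
3 now also ready, so the ready set is {3, 7}; 3 has the earlier label → 3.
That leaves 7 as the only ready step → 7.
4 needed 2 and 7, now all done → 4.
1 needed 2, 4 and 7, now all done → 1.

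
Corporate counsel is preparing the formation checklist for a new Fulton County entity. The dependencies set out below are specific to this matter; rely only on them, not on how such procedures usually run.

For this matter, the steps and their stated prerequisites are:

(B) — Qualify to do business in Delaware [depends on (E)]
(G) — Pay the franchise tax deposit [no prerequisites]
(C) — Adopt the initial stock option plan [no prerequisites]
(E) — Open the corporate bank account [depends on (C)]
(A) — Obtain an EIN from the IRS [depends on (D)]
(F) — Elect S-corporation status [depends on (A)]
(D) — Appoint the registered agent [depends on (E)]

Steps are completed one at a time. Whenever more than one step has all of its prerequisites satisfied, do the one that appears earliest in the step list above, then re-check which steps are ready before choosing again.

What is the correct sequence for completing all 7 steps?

(G), (C), (E), (B), (D), (A), (F)

Nothing is required for (G) and (C). (G) is listed earlier → (G) first.
That leaves (C) as the only ready step → (C).
(E) needed (C), now all done → (E).
Ready: (B) and (D). (B) is listed earlier → (B).
(D) needed (E), now all done → (D).
Next only (A) has its prerequisites met → (A).
Next only (F) has its prerequisites met → (F).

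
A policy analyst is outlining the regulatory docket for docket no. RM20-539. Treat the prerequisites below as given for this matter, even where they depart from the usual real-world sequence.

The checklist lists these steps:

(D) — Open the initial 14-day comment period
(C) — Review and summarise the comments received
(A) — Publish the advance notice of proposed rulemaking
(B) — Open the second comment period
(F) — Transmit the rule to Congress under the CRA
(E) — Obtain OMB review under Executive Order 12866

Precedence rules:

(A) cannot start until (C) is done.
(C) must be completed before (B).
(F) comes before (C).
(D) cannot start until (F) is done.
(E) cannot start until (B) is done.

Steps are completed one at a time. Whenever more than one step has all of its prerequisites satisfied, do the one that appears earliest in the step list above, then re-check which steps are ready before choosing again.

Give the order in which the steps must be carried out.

(F), (D), (C), (A), (B), (E)

(F) has no prerequisites → (F) first.
(D) and (C) are both available; (D) is listed earlier → (D).
(C) is the only step now ready → (C).
(A) and (B) are both available; (A) is listed earlier → (A).
That leaves (B) as the only ready step → (B).
(E) is the only step now ready → (E).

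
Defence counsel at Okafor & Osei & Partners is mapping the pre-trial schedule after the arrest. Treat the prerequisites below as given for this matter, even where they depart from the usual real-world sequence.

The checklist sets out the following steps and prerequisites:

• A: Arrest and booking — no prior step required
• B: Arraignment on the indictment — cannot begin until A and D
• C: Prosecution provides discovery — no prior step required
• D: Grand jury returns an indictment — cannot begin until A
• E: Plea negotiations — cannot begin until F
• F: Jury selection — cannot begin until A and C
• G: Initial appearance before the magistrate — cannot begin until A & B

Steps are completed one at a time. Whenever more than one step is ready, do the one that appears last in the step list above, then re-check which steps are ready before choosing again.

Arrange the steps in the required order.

C and A have no prerequisites; C is listed later, so C is first.
That leaves A as the only ready step → A.
Now F and D have their prerequisites met. F is listed later, so F next.
Now E and D have their prerequisites met. E is listed later, so E next.
D needed A, now all done → D.
B needed D and A, now all done → B.
G is the only step now ready → G.

C, A, F, E, D, B, G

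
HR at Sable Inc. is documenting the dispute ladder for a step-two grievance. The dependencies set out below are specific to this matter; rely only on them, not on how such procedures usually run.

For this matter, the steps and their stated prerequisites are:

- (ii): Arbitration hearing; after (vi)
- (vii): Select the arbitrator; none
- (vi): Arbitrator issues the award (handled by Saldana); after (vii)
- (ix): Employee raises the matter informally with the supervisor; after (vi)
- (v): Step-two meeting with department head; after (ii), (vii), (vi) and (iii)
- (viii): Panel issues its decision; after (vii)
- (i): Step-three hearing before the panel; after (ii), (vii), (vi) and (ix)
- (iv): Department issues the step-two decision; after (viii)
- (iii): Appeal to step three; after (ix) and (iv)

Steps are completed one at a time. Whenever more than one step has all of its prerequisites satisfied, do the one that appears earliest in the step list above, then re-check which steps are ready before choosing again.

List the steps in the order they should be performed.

(vii), (vi), (ii), (ix), (viii), (i), (iv), (iii), (v)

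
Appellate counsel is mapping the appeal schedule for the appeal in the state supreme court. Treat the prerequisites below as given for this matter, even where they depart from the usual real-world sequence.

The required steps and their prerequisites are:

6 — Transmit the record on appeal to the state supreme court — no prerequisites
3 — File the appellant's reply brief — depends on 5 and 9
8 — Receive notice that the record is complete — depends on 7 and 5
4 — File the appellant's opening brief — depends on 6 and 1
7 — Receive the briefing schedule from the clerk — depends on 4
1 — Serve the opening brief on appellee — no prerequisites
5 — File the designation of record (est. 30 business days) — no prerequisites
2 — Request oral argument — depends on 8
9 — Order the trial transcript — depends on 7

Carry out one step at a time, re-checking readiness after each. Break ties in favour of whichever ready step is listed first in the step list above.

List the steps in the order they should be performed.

6, 1 and 5 have no prerequisites; 6 is listed earlier, so 6 is first.
Now 1 and 5 have their prerequisites met. 1 is listed earlier, so 1 next.
4 now also ready, so the ready set is {4, 5}; 4 is listed earlier → 4.
7 now also ready, so the ready set is {7, 5}; 7 is listed earlier → 7.
Now 5 and 9 have their prerequisites met. 5 is listed earlier, so 5 next.
Ready: 8 and 9. 8 is listed earlier → 8.
2 now also ready, so the ready set is {2, 9}; 2 is listed earlier → 2.
Next only 9 has its prerequisites met → 9.
3 is the only step now ready → 3.

6, 1, 4, 7, 5, 8, 2, 9, 3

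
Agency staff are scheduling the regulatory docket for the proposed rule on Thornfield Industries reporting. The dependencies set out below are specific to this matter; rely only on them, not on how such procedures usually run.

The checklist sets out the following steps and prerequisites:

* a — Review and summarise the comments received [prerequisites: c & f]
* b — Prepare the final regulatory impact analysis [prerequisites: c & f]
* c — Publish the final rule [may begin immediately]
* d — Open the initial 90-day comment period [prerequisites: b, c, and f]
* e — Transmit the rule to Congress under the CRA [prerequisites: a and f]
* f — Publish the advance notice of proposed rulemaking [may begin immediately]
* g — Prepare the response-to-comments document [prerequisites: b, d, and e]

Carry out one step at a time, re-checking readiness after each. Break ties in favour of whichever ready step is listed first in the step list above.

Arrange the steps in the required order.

Nothing is required for c and f. c is listed earlier → c first.
Next only f has its prerequisites met → f.
a and b are both available; a is listed earlier → a.
e now also ready, so the ready set is {b, e}; b is listed earlier → b.
d now also ready, so the ready set is {d, e}; d is listed earlier → d.
e needed a and f, now all done → e.
That leaves g as the only ready step → g.

c, f, a, b, d, e, g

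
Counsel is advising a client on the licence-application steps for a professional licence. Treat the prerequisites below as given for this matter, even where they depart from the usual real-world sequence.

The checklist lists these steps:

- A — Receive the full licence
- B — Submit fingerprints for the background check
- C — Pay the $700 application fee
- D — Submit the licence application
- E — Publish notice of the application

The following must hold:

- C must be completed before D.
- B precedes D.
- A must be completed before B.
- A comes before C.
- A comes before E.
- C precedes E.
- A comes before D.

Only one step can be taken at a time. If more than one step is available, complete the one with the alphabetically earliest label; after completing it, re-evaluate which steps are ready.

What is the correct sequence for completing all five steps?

A B C D E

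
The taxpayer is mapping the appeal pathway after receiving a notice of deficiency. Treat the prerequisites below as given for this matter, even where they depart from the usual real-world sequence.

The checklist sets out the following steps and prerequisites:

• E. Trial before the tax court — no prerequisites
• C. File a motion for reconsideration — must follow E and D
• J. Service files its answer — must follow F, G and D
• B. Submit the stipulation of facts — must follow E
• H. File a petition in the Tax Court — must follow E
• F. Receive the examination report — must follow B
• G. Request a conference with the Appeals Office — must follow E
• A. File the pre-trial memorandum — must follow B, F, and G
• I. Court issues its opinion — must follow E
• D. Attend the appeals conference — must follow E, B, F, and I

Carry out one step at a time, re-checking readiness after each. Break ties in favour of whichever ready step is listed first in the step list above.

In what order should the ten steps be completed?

E is the only step with nothing outstanding, so it goes first.
Now B, H, G and I have their prerequisites met. B is listed earlier, so B next.
F now also ready, so the ready set is {H, F, G, I}; H is listed earlier → H.
Now F, G and I have their prerequisites met. F is listed earlier, so F next.
G and I are both available; G is listed earlier → G.
Now A and I have their prerequisites met. A is listed earlier, so A next.
I is the only step now ready → I.
D needed E, B, F and I, now all done → D.
Now C and J have their prerequisites met. C is listed earlier, so C next.
J is the only step now ready → J.

E B H F G A I D C J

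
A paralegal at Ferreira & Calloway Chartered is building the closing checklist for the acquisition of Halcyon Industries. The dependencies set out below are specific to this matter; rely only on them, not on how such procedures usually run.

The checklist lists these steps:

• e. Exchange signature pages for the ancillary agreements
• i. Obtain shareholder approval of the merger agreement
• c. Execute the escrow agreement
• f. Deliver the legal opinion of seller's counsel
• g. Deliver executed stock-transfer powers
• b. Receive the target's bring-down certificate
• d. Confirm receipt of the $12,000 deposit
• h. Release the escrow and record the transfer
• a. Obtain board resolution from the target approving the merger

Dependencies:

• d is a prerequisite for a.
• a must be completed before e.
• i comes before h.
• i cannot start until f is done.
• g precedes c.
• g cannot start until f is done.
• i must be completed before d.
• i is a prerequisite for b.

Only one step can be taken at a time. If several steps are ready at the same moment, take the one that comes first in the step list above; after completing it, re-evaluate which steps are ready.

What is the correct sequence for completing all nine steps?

Only f has no prerequisites, so it is first.
Now i and g have their prerequisites met. i is listed earlier, so i next.
b, d and h now also ready, so the ready set is {g, b, d, h}; g is listed earlier → g.
c now also ready, so the ready set is {c, b, d, h}; c is listed earlier → c.
Now b, d and h have their prerequisites met. b is listed earlier, so b next.
Now d and h have their prerequisites met. d is listed earlier, so d next.
a now also ready, so the ready set is {h, a}; h is listed earlier → h.
Next only a has its prerequisites met → a.
That leaves e as the only ready step → e.

f, i, g, c, b, d, h, a, e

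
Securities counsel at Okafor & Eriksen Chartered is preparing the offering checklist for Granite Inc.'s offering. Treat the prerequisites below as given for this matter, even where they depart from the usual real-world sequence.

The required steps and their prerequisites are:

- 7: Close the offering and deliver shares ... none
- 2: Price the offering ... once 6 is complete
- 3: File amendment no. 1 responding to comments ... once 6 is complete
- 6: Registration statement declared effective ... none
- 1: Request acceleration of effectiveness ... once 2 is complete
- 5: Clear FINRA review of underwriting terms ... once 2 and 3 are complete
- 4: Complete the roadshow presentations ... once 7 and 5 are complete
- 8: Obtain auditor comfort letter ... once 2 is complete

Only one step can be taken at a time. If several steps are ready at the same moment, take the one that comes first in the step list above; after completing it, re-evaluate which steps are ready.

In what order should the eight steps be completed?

7, 6, 2, 3, 1, 5, 4, 8

7 and 6 have no prerequisites; 7 is listed earlier, so 7 is first.
That leaves 6 as the only ready step → 6.
Now 2 and 3 have their prerequisites met. 2 is listed earlier, so 2 next.
Now 3, 1 and 8 have their prerequisites met. 3 is listed earlier, so 3 next.
Ready: 1, 5 and 8. 1 is listed earlier → 1.
5 and 8 are both available; 5 is listed earlier → 5.
Ready: 4 and 8. 4 is listed earlier → 4.
That leaves 8 as the only ready step → 8.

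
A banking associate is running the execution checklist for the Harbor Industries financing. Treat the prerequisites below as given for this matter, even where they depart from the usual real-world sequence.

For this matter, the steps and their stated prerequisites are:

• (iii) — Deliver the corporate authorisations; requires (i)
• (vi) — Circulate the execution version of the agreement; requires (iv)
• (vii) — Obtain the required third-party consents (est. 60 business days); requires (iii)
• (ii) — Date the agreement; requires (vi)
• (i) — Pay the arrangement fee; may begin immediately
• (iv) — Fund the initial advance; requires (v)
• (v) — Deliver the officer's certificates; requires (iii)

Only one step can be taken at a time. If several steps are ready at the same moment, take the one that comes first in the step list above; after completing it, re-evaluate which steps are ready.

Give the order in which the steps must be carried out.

Only (i) has no prerequisites, so it is first.
(iii) needed (i), now all done → (iii).
Now (vii) and (v) have their prerequisites met. (vii) is listed earlier, so (vii) next.
(v) is the only step now ready → (v).
(iv) is the only step now ready → (iv).
Next only (vi) has its prerequisites met → (vi).
(ii) is the only step now ready → (ii).

(i), (iii), (vii), (v), (iv), (vi), (ii)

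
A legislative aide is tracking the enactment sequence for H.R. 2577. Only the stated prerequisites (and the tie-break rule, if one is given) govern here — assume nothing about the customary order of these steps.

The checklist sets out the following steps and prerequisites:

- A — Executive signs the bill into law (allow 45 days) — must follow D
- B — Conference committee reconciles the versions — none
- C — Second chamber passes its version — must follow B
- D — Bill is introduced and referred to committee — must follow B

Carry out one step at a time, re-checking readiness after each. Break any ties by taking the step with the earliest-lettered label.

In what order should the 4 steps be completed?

B, C, D, A

B has no prerequisites → B first.
C and D are both available; C has the earlier label → C.
That leaves D as the only ready step → D.
A needed D, now all done → A.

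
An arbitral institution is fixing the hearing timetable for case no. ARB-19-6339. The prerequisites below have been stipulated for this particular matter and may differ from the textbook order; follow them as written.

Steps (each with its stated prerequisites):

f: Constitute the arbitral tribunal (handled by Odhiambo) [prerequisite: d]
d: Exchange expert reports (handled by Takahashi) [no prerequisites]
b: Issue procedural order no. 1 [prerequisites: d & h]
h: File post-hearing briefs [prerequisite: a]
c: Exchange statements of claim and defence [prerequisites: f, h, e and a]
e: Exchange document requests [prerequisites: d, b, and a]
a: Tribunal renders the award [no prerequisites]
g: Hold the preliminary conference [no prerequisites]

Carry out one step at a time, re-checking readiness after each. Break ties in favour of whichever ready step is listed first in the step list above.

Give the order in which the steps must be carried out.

d, f, a, h, b, e, c, g

Nothing is required for d, a and g. d is listed earlier → d first.
f, a and g are all available; f is listed earlier → f.
a and g are both available; a is listed earlier → a.
Ready: h and g. h is listed earlier → h.
b now also ready, so the ready set is {b, g}; b is listed earlier → b.
e now also ready, so the ready set is {e, g}; e is listed earlier → e.
Ready: c and g. c is listed earlier → c.
Next only g has its prerequisites met → g.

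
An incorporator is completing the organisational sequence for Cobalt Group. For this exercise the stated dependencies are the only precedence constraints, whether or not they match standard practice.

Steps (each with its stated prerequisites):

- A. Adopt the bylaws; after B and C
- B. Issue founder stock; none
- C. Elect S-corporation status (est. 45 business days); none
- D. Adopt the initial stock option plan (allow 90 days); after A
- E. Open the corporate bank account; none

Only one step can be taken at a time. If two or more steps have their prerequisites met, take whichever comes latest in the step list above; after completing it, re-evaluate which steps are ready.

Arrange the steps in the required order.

E, C, B, A, D

E, C and B have no prerequisites; E is listed later, so E is first.
Now C and B have their prerequisites met. C is listed later, so C next.
Next only B has its prerequisites met → B.
A needed C and B, now all done → A.
Next only D has its prerequisites met → D.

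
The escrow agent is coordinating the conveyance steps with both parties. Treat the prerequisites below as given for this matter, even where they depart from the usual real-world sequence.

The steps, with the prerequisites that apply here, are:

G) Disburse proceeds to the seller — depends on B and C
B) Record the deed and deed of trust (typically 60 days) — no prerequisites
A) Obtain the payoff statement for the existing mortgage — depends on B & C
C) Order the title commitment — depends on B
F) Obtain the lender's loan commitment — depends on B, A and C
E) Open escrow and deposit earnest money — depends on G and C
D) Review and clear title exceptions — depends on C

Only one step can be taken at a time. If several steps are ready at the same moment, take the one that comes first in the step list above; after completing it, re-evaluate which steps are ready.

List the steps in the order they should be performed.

Only B has no prerequisites, so it is first.
C is the only step now ready → C.
G, A and D are all available; G is listed earlier → G.
E now also ready, so the ready set is {A, E, D}; A is listed earlier → A.
F, E and D are all available; F is listed earlier → F.
Ready: E and D. E is listed earlier → E.
That leaves D as the only ready step → D.

B C G A F E D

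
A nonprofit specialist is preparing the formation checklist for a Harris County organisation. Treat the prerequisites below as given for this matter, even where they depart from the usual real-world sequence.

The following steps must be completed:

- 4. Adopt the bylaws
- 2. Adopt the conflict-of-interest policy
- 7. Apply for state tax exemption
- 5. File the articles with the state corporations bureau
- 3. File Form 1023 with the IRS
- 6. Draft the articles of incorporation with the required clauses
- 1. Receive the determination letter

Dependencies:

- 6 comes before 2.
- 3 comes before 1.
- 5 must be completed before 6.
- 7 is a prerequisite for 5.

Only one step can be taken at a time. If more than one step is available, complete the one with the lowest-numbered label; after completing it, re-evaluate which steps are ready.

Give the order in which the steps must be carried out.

3, 4 and 7 have no prerequisites; 3 has the earlier label, so 3 is first.
Now 1, 4 and 7 have their prerequisites met. 1 has the earlier label, so 1 next.
Ready: 4 and 7. 4 has the earlier label → 4.
Next only 7 has its prerequisites met → 7.
That leaves 5 as the only ready step → 5.
6 needed 5, now all done → 6.
2 needed 6, now all done → 2.

3, 1, 4, 7, 5, 6, 2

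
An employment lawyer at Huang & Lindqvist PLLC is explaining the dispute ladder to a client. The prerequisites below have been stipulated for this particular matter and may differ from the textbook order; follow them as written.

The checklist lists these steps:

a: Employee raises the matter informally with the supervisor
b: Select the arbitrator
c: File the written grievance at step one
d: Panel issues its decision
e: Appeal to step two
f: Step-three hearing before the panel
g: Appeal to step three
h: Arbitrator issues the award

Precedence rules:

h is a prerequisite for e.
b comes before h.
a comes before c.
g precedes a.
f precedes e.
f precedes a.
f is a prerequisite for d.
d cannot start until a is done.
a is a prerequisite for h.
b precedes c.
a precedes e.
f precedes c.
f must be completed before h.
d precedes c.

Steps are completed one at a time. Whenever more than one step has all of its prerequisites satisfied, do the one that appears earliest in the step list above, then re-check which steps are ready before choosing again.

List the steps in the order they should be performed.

b f g a d c h e

b, f and g have no prerequisites; b is listed earlier, so b is first.
Ready: f and g. f is listed earlier → f.
Next only g has its prerequisites met → g.
a is the only step now ready → a.
Now d and h have their prerequisites met. d is listed earlier, so d next.
c and h are both available; c is listed earlier → c.
Next only h has its prerequisites met → h.
e is the only step now ready → e.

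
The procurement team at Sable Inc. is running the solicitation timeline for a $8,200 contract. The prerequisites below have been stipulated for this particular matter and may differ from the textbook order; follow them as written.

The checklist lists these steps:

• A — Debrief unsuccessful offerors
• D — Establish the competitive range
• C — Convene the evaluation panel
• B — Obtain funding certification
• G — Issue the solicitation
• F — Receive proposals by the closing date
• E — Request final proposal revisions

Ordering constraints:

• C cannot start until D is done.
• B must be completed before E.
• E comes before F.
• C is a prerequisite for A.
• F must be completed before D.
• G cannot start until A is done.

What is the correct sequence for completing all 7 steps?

B, E, F, D, C, A, G

B is the only step with nothing outstanding, so it goes first.
E is the only step now ready → E.
F is the only step now ready → F.
Next only D has its prerequisites met → D.
C is the only step now ready → C.
Next only A has its prerequisites met → A.
G is the only step now ready → G.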